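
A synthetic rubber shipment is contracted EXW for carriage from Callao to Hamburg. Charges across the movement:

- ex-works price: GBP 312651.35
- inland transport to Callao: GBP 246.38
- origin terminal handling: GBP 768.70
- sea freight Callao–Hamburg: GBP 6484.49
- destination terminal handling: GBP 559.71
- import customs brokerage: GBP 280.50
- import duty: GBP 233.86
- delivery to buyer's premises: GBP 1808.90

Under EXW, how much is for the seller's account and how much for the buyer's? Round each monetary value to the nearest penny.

EXW: the seller makes goods available at their premises; the buyer bears all onward costs.
Seller's account: goods 312651.35 = 312651.35
Buyer's account: inland to port 246.38 + origin terminal 768.70 + freight 6484.49 + destination terminal 559.71 + brokerage 280.50 + duty 233.86 + delivery 1808.90 = 10382.54

Seller: GBP 312651.35; buyer: GBP 10382.54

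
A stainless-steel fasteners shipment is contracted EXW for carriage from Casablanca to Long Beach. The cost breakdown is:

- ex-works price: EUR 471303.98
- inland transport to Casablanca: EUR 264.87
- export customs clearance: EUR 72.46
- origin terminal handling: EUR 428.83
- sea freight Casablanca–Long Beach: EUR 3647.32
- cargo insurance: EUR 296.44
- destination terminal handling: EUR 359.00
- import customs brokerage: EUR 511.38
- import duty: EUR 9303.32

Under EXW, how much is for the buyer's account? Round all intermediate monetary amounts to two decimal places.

Buyer's account: EUR 14883.62

EXW: the seller makes goods available at their premises; the buyer bears all onward costs.
Seller's account: goods 471303.98 = 471303.98
Buyer's account: inland to port 264.87 + export clearance 72.46 + origin terminal 428.83 + freight 3647.32 + insurance 296.44 + destination terminal 359.00 + brokerage 511.38 + duty 9303.32 = 14883.62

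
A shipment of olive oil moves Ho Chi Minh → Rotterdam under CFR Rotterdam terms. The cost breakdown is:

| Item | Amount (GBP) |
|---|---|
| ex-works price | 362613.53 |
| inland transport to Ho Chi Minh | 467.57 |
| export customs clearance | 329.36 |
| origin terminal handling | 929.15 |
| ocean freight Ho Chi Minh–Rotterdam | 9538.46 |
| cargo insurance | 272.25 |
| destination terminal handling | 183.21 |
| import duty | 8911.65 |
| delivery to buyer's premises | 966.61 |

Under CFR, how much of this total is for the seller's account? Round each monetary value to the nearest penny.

Seller's account: GBP 373878.07

CFR: the seller pays costs through ocean freight to the destination port, but not insurance.
Seller's account: goods 362613.53 + inland to port 467.57 + export clearance 329.36 + origin terminal 929.15 + freight 9538.46 = 373878.07
Buyer's account: insurance 272.25 + destination terminal 183.21 + duty 8911.65 + delivery 966.61 = 10333.72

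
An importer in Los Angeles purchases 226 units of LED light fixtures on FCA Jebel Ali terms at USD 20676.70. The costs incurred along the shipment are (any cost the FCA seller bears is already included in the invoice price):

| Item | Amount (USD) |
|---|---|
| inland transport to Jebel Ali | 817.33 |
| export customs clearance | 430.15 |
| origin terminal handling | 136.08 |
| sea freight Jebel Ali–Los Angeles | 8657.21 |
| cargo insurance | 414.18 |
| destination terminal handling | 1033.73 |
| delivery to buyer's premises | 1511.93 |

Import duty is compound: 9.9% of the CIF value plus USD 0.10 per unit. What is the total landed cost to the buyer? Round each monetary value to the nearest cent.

Total landed cost: USD 35410.96

FCA: the seller delivers export-cleared goods to the carrier; the buyer bears costs from that point.
Already in the invoice (seller's account under FCA): inland to port, export clearance — exclude.
CIF value = FCA price + origin terminal + freight + insurance = 20676.70 + 136.08 + 8657.21 + 414.18 = 29884.17
Ad valorem component: 29884.17 × 9.9% = 2958.53
Specific component: 226 × 0.10 = 22.60
Import duty = 2958.53 + 22.60 = 2981.13
Buyer bears: origin terminal 136.08 + freight 8657.21 + insurance 414.18 + destination terminal 1033.73 + delivery 1511.93 + duty 2981.13 = 14734.26
Landed cost = invoice 20676.70 + 14734.26 = 35410.96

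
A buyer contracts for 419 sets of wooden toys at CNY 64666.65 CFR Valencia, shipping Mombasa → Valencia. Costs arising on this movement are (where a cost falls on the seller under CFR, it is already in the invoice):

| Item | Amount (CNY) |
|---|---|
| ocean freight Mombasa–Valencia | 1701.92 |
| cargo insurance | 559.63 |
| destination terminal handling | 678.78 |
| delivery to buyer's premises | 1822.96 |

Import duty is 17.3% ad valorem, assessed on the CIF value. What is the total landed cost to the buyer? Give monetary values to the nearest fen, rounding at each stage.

CFR: the seller pays costs through ocean freight to the destination port, but not insurance.
Already in the invoice (seller's account under CFR): freight — exclude.
CIF value = CFR price + insurance = 64666.65 + 559.63 = 65226.28
Import duty = 65226.28 × 17.3% = 11284.15
Buyer bears: insurance 559.63 + destination terminal 678.78 + delivery 1822.96 + duty 11284.15 = 14345.52
Landed cost = invoice 64666.65 + 14345.52 = 79012.17

Total landed cost: CNY 79012.17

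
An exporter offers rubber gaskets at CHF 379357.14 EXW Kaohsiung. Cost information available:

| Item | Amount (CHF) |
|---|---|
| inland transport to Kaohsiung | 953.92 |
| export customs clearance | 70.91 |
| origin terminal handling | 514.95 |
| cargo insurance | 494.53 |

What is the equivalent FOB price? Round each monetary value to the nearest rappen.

Not relevant to the conversion: insurance — on the buyer under both terms; not part of either seller's price.
From EXW to FOB, the seller additionally bears: inland to port, export clearance, origin terminal.
FOB price = 379357.14 + 953.92 + 70.91 + 514.95 = 380896.92

FOB price: CHF 380896.92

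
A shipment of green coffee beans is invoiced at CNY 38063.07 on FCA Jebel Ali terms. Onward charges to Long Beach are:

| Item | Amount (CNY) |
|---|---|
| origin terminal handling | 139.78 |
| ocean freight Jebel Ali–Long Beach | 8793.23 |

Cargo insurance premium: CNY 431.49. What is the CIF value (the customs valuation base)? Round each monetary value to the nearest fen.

CIF value: CNY 47427.57

CIF = FCA price + pre-shipment costs + freight + insurance
CIF = 38063.07 + 139.78 + 8793.23 + 431.49 = 47427.57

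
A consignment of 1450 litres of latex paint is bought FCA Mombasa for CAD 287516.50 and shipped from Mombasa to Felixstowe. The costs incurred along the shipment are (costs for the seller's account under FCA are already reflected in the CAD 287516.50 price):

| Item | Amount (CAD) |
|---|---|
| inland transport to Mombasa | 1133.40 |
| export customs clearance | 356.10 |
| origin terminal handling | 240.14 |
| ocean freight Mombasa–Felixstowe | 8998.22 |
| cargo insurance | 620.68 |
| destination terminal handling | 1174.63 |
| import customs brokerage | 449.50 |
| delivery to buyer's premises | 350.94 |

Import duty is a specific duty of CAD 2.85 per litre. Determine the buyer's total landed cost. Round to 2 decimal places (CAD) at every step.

Total landed cost: CAD 303483.11

FCA: the seller delivers export-cleared goods to the carrier; the buyer bears costs from that point.
Already in the invoice (seller's account under FCA): inland to port, export clearance — exclude.
CIF value = FCA price + origin terminal + freight + insurance = 287516.50 + 240.14 + 8998.22 + 620.68 = 297375.54
Import duty = 1450 × 2.85 = 4132.50
Buyer bears: origin terminal 240.14 + freight 8998.22 + insurance 620.68 + destination terminal 1174.63 + brokerage 449.50 + delivery 350.94 + duty 4132.50 = 15966.61
Landed cost = invoice 287516.50 + 15966.61 = 303483.11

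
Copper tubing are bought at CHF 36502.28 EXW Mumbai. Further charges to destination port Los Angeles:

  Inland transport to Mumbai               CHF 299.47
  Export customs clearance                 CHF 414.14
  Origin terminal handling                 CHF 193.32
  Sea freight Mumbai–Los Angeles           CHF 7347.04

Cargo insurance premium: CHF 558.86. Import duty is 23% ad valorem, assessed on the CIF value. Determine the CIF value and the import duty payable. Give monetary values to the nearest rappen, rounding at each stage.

CIF value: CHF 45315.11; import duty: CHF 10422.48

CIF = EXW price + pre-shipment costs + freight + insurance
CIF = 36502.28 + 299.47 + 414.14 + 193.32 + 7347.04 + 558.86 = 45315.11
Import duty = 45315.11 × 23% = 10422.48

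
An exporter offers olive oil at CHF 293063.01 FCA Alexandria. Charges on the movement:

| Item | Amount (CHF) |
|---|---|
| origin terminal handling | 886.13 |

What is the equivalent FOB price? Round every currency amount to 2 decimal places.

FOB price: CHF 293949.14

From FCA to FOB, the seller additionally bears: origin terminal.
FOB price = 293063.01 + 886.13 = 293949.14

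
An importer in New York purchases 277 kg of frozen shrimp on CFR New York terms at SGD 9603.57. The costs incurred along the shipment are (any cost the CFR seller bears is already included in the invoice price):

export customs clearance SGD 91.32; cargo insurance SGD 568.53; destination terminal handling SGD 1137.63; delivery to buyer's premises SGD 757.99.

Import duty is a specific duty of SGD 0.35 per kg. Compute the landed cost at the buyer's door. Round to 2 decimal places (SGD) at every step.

Total landed cost: SGD 12164.67

CFR: the seller pays costs through ocean freight to the destination port, but not insurance.
Already in the invoice (seller's account under CFR): export clearance — exclude.
CIF value = CFR price + insurance = 9603.57 + 568.53 = 10172.10
Import duty = 277 × 0.35 = 96.95
Buyer bears: insurance 568.53 + destination terminal 1137.63 + delivery 757.99 + duty 96.95 = 2561.10
Landed cost = invoice 9603.57 + 2561.10 = 12164.67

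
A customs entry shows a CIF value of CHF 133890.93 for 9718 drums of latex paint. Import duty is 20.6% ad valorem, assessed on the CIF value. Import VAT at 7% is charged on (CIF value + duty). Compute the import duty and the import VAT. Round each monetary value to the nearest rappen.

Import duty = 133890.93 × 20.6% = 27581.53
VAT base = CIF + duty = 133890.93 + 27581.53 = 161472.46
Import VAT = 161472.46 × 7% = 11303.07

Import duty: CHF 27581.53; import VAT: CHF 11303.07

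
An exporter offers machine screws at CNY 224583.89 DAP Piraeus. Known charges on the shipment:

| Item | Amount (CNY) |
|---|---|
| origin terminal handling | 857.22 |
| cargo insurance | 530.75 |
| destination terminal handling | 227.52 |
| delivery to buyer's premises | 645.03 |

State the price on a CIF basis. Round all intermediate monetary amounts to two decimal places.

CIF price: CNY 223711.34

Not relevant to the conversion: origin terminal, insurance — on the seller under both DAP and CIF; already in the DAP price and stays in the CIF price.
From DAP to CIF, the seller no longer bears: destination terminal, delivery.
CIF price = 224583.89 − 227.52 − 645.03 = 223711.34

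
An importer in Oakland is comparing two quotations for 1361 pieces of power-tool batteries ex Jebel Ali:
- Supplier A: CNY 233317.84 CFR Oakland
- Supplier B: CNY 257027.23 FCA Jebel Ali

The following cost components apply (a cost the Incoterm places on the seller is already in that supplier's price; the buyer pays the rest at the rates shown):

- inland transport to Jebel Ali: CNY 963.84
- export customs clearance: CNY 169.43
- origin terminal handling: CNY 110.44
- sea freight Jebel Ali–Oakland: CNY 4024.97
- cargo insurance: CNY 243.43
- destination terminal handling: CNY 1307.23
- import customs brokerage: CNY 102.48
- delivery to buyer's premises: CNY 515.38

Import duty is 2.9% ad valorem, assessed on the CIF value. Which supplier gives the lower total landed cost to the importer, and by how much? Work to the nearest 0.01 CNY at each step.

Supplier A (CFR):
CIF value = CFR price + insurance = 233317.84 + 243.43 = 233561.27
Import duty = 233561.27 × 2.9% = 6773.28
Buyer bears (A): 243.43 + 1307.23 + 102.48 + 515.38 = 2168.52
Landed cost (A) = invoice 233317.84 + 2168.52 + duty 6773.28 = 242259.64
Supplier B (FCA):
CIF value = FCA price + origin terminal + freight + insurance = 257027.23 + 110.44 + 4024.97 + 243.43 = 261406.07
Import duty = 261406.07 × 2.9% = 7580.78
Buyer bears (B): 110.44 + 4024.97 + 243.43 + 1307.23 + 102.48 + 515.38 = 6303.93
Landed cost (B) = invoice 257027.23 + 6303.93 + duty 7580.78 = 270911.94
Difference = |242259.64 − 270911.94| = 28652.30

Supplier A is cheaper by CNY 28652.30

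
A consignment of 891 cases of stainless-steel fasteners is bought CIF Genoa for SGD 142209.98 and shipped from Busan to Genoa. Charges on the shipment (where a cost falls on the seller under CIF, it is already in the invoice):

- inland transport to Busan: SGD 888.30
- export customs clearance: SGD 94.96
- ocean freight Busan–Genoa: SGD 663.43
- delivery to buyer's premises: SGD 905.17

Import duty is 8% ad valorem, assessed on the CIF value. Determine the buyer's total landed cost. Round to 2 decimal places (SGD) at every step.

Total landed cost: SGD 154491.95

CIF: the seller pays costs through ocean freight and marine insurance to the destination port.
Already in the invoice (seller's account under CIF): inland to port, export clearance, freight — exclude.
The CIF price already equals the CIF value: 142209.98
Import duty = 142209.98 × 8% = 11376.80
Buyer bears: delivery 905.17 + duty 11376.80 = 12281.97
Landed cost = invoice 142209.98 + 12281.97 = 154491.95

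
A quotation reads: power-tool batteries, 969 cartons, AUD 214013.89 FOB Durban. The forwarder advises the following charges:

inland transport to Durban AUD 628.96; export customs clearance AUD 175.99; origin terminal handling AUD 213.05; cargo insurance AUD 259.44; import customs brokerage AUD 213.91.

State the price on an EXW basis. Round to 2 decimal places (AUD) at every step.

EXW price: AUD 212995.89

Not relevant to the conversion: brokerage, insurance — on the buyer under both terms; not part of either seller's price.
From FOB to EXW, the seller no longer bears: inland to port, export clearance, origin terminal.
EXW price = 214013.89 − 628.96 − 175.99 − 213.05 = 212995.89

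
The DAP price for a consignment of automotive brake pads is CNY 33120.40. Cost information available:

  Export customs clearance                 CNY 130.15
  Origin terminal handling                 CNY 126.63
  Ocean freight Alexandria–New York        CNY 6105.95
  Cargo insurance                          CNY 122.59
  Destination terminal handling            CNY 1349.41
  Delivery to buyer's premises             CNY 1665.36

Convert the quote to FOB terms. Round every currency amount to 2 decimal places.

FOB price: CNY 23877.09

Not relevant to the conversion: export clearance, origin terminal — on the seller under both DAP and FOB; already in the DAP price and stays in the FOB price.
From DAP to FOB, the seller no longer bears: freight, insurance, destination terminal, delivery.
FOB price = 33120.40 − 6105.95 − 122.59 − 1349.41 − 1665.36 = 23877.09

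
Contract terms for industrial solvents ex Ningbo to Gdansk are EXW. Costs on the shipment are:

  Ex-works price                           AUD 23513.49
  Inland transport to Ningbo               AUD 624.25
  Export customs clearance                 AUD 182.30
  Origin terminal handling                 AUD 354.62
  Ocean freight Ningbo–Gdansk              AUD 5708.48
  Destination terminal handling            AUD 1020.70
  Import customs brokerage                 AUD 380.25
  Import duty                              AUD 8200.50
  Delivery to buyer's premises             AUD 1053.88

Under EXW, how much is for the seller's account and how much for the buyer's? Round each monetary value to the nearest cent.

EXW: the seller makes goods available at their premises; the buyer bears all onward costs.
Seller's account: goods 23513.49 = 23513.49
Buyer's account: inland to port 624.25 + export clearance 182.30 + origin terminal 354.62 + freight 5708.48 + destination terminal 1020.70 + brokerage 380.25 + duty 8200.50 + delivery 1053.88 = 17524.98

Seller: AUD 23513.49; buyer: AUD 17524.98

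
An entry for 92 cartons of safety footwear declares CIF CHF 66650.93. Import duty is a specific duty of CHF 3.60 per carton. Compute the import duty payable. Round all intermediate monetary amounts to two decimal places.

Import duty: CHF 331.20

Import duty = 92 × 3.60 = 331.20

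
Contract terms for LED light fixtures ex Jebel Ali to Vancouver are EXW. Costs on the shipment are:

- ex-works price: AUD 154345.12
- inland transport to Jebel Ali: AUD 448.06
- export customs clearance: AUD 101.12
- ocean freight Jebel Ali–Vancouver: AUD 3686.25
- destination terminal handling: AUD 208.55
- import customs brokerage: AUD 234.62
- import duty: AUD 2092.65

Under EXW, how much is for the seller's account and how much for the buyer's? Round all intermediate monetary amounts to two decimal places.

EXW: the seller makes goods available at their premises; the buyer bears all onward costs.
Seller's account: goods 154345.12 = 154345.12
Buyer's account: inland to port 448.06 + export clearance 101.12 + freight 3686.25 + destination terminal 208.55 + brokerage 234.62 + duty 2092.65 = 6771.25

Seller: AUD 154345.12; buyer: AUD 6771.25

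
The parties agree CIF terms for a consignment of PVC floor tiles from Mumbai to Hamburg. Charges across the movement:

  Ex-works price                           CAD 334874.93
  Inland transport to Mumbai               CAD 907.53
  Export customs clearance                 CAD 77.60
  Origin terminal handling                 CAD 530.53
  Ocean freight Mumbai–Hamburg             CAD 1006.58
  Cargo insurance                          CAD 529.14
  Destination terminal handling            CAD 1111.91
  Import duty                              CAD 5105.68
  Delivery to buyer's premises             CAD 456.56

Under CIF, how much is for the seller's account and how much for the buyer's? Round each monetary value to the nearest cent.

CIF: the seller pays costs through ocean freight and marine insurance to the destination port.
Seller's account: goods 334874.93 + inland to port 907.53 + export clearance 77.60 + origin terminal 530.53 + freight 1006.58 + insurance 529.14 = 337926.31
Buyer's account: destination terminal 1111.91 + duty 5105.68 + delivery 456.56 = 6674.15

Seller: CAD 337926.31; buyer: CAD 6674.15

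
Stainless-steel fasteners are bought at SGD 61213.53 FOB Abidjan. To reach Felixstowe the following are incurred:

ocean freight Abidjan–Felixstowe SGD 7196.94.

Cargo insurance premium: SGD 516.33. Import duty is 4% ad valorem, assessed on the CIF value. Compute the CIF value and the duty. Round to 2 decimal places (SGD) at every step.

CIF = FOB price + freight + insurance
CIF = 61213.53 + 7196.94 + 516.33 = 68926.80
Import duty = 68926.80 × 4% = 2757.07

CIF value: SGD 68926.80; import duty: SGD 2757.07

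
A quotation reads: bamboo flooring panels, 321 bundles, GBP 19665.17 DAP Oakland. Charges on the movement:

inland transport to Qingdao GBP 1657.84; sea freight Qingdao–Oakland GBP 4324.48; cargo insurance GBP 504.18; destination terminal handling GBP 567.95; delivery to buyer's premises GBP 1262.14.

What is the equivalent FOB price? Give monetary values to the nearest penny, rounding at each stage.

FOB price: GBP 13006.42

Not relevant to the conversion: inland to port — on the seller under both DAP and FOB; already in the DAP price and stays in the FOB price.
From DAP to FOB, the seller no longer bears: freight, insurance, destination terminal, delivery.
FOB price = 19665.17 − 4324.48 − 504.18 − 567.95 − 1262.14 = 13006.42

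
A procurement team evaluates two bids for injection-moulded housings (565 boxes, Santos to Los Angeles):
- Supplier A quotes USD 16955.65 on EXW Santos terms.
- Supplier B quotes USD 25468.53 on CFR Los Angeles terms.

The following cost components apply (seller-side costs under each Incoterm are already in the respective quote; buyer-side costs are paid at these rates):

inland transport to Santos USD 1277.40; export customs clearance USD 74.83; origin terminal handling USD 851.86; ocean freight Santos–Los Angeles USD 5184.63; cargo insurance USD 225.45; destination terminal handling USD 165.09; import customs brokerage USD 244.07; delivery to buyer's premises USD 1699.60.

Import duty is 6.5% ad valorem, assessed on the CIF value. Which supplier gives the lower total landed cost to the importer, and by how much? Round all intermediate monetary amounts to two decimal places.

Supplier A (EXW):
CIF value = EXW price + inland to port + export clearance + origin terminal + freight + insurance = 16955.65 + 1277.40 + 74.83 + 851.86 + 5184.63 + 225.45 = 24569.82
Import duty = 24569.82 × 6.5% = 1597.04
Buyer bears (A): 1277.40 + 74.83 + 851.86 + 5184.63 + 225.45 + 165.09 + 244.07 + 1699.60 = 9722.93
Landed cost (A) = invoice 16955.65 + 9722.93 + duty 1597.04 = 28275.62
Supplier B (CFR):
CIF value = CFR price + insurance = 25468.53 + 225.45 = 25693.98
Import duty = 25693.98 × 6.5% = 1670.11
Buyer bears (B): 225.45 + 165.09 + 244.07 + 1699.60 = 2334.21
Landed cost (B) = invoice 25468.53 + 2334.21 + duty 1670.11 = 29472.85
Difference = |28275.62 − 29472.85| = 1197.23

Supplier A is cheaper by USD 1197.23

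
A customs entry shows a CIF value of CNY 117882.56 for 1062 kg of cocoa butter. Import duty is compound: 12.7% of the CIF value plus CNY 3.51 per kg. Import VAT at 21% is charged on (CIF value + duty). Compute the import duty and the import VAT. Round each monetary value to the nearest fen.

Ad valorem component: 117882.56 × 12.7% = 14971.09
Specific component: 1062 × 3.51 = 3727.62
Import duty = 14971.09 + 3727.62 = 18698.71
VAT base = CIF + duty = 117882.56 + 18698.71 = 136581.27
Import VAT = 136581.27 × 21% = 28682.07

Import duty: CNY 18698.71; import VAT: CNY 28682.07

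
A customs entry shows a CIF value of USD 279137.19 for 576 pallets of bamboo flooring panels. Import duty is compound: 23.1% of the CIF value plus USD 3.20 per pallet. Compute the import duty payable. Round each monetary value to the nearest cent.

Ad valorem component: 279137.19 × 23.1% = 64480.69
Specific component: 576 × 3.20 = 1843.20
Import duty = 64480.69 + 1843.20 = 66323.89

Import duty: USD 66323.89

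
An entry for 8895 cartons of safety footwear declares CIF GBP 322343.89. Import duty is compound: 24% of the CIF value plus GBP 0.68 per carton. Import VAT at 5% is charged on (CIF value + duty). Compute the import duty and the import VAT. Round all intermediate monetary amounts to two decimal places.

Ad valorem component: 322343.89 × 24% = 77362.53
Specific component: 8895 × 0.68 = 6048.60
Import duty = 77362.53 + 6048.60 = 83411.13
VAT base = CIF + duty = 322343.89 + 83411.13 = 405755.02
Import VAT = 405755.02 × 5% = 20287.75

Import duty: GBP 83411.13; import VAT: GBP 20287.75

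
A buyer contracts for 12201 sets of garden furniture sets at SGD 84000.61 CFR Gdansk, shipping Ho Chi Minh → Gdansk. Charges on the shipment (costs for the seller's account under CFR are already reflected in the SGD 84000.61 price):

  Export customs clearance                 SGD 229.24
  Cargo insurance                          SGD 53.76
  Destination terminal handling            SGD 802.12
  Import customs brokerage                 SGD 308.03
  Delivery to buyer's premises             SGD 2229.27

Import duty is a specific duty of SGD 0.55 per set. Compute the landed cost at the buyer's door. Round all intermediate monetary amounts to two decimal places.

Total landed cost: SGD 94104.34

CFR: the seller pays costs through ocean freight to the destination port, but not insurance.
Already in the invoice (seller's account under CFR): export clearance — exclude.
CIF value = CFR price + insurance = 84000.61 + 53.76 = 84054.37
Import duty = 12201 × 0.55 = 6710.55
Buyer bears: insurance 53.76 + destination terminal 802.12 + brokerage 308.03 + delivery 2229.27 + duty 6710.55 = 10103.73
Landed cost = invoice 84000.61 + 10103.73 = 94104.34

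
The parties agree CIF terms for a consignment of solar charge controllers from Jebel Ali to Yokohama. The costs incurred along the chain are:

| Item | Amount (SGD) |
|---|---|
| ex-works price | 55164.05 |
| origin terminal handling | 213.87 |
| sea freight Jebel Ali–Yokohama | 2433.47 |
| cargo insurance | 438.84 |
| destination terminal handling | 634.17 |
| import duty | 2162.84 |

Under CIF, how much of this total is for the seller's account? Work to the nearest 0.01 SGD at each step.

CIF: the seller pays costs through ocean freight and marine insurance to the destination port.
Seller's account: goods 55164.05 + origin terminal 213.87 + freight 2433.47 + insurance 438.84 = 58250.23
Buyer's account: destination terminal 634.17 + duty 2162.84 = 2797.01

Seller's account: SGD 58250.23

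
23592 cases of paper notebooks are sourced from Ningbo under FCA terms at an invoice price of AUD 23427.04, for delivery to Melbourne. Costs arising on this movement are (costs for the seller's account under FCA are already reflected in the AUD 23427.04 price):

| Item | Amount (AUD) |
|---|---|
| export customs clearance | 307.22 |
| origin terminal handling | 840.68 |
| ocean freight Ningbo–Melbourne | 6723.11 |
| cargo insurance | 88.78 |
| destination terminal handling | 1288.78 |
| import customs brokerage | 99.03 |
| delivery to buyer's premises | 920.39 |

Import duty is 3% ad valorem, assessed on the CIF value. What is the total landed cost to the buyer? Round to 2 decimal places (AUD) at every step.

Total landed cost: AUD 34320.20

FCA: the seller delivers export-cleared goods to the carrier; the buyer bears costs from that point.
Already in the invoice (seller's account under FCA): export clearance — exclude.
CIF value = FCA price + origin terminal + freight + insurance = 23427.04 + 840.68 + 6723.11 + 88.78 = 31079.61
Import duty = 31079.61 × 3% = 932.39
Buyer bears: origin terminal 840.68 + freight 6723.11 + insurance 88.78 + destination terminal 1288.78 + brokerage 99.03 + delivery 920.39 + duty 932.39 = 10893.16
Landed cost = invoice 23427.04 + 10893.16 = 34320.20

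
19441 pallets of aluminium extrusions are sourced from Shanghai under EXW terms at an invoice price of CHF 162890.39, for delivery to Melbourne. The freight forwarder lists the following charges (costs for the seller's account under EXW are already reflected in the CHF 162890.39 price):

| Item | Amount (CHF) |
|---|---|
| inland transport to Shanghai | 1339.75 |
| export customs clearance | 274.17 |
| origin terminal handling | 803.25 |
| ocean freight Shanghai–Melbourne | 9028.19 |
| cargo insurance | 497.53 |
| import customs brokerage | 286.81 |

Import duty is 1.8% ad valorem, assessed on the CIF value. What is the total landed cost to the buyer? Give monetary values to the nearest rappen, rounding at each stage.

Total landed cost: CHF 178267.09

EXW: the seller makes goods available at their premises; the buyer bears all onward costs.
CIF value = EXW price + inland to port + export clearance + origin terminal + freight + insurance = 162890.39 + 1339.75 + 274.17 + 803.25 + 9028.19 + 497.53 = 174833.28
Import duty = 174833.28 × 1.8% = 3147.00
Buyer bears: inland to port 1339.75 + export clearance 274.17 + origin terminal 803.25 + freight 9028.19 + insurance 497.53 + brokerage 286.81 + duty 3147.00 = 15376.70
Landed cost = invoice 162890.39 + 15376.70 = 178267.09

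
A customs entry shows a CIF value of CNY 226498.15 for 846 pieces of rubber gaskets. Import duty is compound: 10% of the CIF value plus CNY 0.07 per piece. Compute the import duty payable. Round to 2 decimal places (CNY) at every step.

Import duty: CNY 22709.04

Ad valorem component: 226498.15 × 10% = 22649.82
Specific component: 846 × 0.07 = 59.22
Import duty = 22649.82 + 59.22 = 22709.04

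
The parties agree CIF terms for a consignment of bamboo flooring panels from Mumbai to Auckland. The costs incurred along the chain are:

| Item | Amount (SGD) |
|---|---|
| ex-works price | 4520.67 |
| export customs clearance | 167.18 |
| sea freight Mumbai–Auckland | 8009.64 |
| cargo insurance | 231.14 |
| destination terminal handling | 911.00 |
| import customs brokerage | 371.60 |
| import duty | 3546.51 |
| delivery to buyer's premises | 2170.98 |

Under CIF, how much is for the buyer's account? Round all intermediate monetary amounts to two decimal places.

CIF: the seller pays costs through ocean freight and marine insurance to the destination port.
Seller's account: goods 4520.67 + export clearance 167.18 + freight 8009.64 + insurance 231.14 = 12928.63
Buyer's account: destination terminal 911.00 + brokerage 371.60 + duty 3546.51 + delivery 2170.98 = 7000.09

Buyer's account: SGD 7000.09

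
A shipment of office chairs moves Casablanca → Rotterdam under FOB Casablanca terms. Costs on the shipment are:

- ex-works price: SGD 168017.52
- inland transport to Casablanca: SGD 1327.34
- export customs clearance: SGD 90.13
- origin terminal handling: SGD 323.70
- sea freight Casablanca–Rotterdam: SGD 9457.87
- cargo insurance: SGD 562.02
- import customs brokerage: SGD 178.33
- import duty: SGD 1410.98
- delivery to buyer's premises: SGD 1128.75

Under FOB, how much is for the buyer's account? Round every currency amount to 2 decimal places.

FOB: the seller bears costs until goods are on board at the origin port; the buyer bears freight, insurance and all costs thereafter.
Seller's account: goods 168017.52 + inland to port 1327.34 + export clearance 90.13 + origin terminal 323.70 = 169758.69
Buyer's account: freight 9457.87 + insurance 562.02 + brokerage 178.33 + duty 1410.98 + delivery 1128.75 = 12737.95

Buyer's account: SGD 12737.95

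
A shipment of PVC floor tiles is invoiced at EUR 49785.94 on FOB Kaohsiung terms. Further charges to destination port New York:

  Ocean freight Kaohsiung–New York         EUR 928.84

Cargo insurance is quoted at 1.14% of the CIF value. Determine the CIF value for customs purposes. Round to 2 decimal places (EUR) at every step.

Let C be the CIF value. C = FOB price + freight + 1.14% × C
C − 1.14% × C = 49785.94 + 928.84
0.9886 × C = 50714.78
C = 50714.78 / 0.9886 = 51299.60
Insurance premium = 1.14% × 51299.60 = 584.82

CIF value: EUR 51299.60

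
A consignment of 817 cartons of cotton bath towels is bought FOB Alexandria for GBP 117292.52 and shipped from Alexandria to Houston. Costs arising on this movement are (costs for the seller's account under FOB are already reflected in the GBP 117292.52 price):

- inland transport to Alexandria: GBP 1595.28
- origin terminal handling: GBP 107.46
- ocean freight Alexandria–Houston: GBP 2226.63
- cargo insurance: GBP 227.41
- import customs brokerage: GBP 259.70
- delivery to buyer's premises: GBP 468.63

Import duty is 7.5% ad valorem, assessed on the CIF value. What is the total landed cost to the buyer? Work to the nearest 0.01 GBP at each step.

FOB: the seller bears costs until goods are on board at the origin port; the buyer bears freight, insurance and all costs thereafter.
Already in the invoice (seller's account under FOB): inland to port, origin terminal — exclude.
CIF value = FOB price + freight + insurance = 117292.52 + 2226.63 + 227.41 = 119746.56
Import duty = 119746.56 × 7.5% = 8980.99
Buyer bears: freight 2226.63 + insurance 227.41 + brokerage 259.70 + delivery 468.63 + duty 8980.99 = 12163.36
Landed cost = invoice 117292.52 + 12163.36 = 129455.88

Total landed cost: GBP 129455.88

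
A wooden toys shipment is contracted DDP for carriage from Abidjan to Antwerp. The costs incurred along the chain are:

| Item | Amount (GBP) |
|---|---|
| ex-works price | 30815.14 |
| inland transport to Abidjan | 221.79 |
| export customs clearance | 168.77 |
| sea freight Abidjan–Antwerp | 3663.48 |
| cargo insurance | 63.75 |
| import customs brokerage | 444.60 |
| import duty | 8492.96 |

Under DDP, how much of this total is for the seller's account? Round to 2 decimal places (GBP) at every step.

DDP: the seller bears all costs including import duty.
Seller's account: goods 30815.14 + inland to port 221.79 + export clearance 168.77 + freight 3663.48 + insurance 63.75 + brokerage 444.60 + duty 8492.96 = 43870.49
Buyer's account: 0.00

Seller's account: GBP 43870.49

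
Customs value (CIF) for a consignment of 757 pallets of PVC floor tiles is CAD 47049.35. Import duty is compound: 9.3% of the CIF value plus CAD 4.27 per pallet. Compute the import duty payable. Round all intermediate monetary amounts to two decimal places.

Import duty: CAD 7607.98

Ad valorem component: 47049.35 × 9.3% = 4375.59
Specific component: 757 × 4.27 = 3232.39
Import duty = 4375.59 + 3232.39 = 7607.98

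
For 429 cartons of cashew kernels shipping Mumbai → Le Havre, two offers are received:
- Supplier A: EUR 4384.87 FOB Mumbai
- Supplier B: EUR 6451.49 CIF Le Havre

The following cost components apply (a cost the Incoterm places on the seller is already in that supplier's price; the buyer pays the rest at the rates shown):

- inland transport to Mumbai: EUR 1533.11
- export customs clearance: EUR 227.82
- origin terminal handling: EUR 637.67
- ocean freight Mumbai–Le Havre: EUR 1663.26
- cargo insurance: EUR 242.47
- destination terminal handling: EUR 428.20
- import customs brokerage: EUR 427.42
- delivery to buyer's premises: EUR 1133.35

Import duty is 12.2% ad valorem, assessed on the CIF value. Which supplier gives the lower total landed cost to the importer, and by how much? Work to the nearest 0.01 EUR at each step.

Supplier A is cheaper by EUR 180.52

Supplier A (FOB):
CIF value = FOB price + freight + insurance = 4384.87 + 1663.26 + 242.47 = 6290.60
Import duty = 6290.60 × 12.2% = 767.45
Buyer bears (A): 1663.26 + 242.47 + 428.20 + 427.42 + 1133.35 = 3894.70
Landed cost (A) = invoice 4384.87 + 3894.70 + duty 767.45 = 9047.02
Supplier B (CIF):
The CIF price already equals the CIF value: 6451.49
Import duty = 6451.49 × 12.2% = 787.08
Buyer bears (B): 428.20 + 427.42 + 1133.35 = 1988.97
Landed cost (B) = invoice 6451.49 + 1988.97 + duty 787.08 = 9227.54
Difference = |9047.02 − 9227.54| = 180.52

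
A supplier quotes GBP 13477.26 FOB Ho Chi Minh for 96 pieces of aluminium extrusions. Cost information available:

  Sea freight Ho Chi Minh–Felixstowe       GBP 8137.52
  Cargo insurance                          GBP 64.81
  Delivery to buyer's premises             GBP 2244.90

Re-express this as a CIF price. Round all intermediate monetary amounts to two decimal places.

Not relevant to the conversion: delivery — on the buyer under both terms; not part of either seller's price.
From FOB to CIF, the seller additionally bears: freight, insurance.
CIF price = 13477.26 + 8137.52 + 64.81 = 21679.59

CIF price: GBP 21679.59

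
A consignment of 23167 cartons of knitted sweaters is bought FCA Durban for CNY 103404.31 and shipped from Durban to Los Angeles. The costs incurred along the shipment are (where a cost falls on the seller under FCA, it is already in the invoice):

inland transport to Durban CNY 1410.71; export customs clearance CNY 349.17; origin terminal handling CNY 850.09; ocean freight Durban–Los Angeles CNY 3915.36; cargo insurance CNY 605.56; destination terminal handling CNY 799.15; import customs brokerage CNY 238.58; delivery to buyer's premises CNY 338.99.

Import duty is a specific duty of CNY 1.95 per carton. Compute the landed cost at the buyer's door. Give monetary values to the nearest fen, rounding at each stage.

Total landed cost: CNY 155327.69

FCA: the seller delivers export-cleared goods to the carrier; the buyer bears costs from that point.
Already in the invoice (seller's account under FCA): inland to port, export clearance — exclude.
CIF value = FCA price + origin terminal + freight + insurance = 103404.31 + 850.09 + 3915.36 + 605.56 = 108775.32
Import duty = 23167 × 1.95 = 45175.65
Buyer bears: origin terminal 850.09 + freight 3915.36 + insurance 605.56 + destination terminal 799.15 + brokerage 238.58 + delivery 338.99 + duty 45175.65 = 51923.38
Landed cost = invoice 103404.31 + 51923.38 = 155327.69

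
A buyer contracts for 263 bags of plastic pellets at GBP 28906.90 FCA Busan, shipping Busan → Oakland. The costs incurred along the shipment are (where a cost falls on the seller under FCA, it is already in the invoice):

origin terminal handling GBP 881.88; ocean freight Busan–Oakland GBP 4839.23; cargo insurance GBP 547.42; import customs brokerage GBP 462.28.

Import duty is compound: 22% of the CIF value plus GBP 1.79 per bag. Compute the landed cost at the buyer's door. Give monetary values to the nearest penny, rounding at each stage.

FCA: the seller delivers export-cleared goods to the carrier; the buyer bears costs from that point.
CIF value = FCA price + origin terminal + freight + insurance = 28906.90 + 881.88 + 4839.23 + 547.42 = 35175.43
Ad valorem component: 35175.43 × 22% = 7738.59
Specific component: 263 × 1.79 = 470.77
Import duty = 7738.59 + 470.77 = 8209.36
Buyer bears: origin terminal 881.88 + freight 4839.23 + insurance 547.42 + brokerage 462.28 + duty 8209.36 = 14940.17
Landed cost = invoice 28906.90 + 14940.17 = 43847.07

Total landed cost: GBP 43847.07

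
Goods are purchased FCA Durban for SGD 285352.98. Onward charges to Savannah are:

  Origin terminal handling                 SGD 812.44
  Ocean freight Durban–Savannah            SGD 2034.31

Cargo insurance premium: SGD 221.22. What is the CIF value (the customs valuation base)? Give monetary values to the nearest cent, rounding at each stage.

CIF = FCA price + pre-shipment costs + freight + insurance
CIF = 285352.98 + 812.44 + 2034.31 + 221.22 = 288420.95

CIF value: SGD 288420.95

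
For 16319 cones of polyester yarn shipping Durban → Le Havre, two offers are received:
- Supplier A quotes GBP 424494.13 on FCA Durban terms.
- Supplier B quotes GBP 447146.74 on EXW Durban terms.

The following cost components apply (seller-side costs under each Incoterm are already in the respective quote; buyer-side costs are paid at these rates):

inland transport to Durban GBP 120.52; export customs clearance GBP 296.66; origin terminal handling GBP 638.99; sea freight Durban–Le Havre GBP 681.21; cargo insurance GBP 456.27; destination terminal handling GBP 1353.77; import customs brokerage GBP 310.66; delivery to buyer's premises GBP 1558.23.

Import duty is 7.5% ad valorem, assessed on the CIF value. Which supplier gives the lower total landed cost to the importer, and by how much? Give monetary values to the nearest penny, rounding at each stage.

Supplier A (FCA):
CIF value = FCA price + origin terminal + freight + insurance = 424494.13 + 638.99 + 681.21 + 456.27 = 426270.60
Import duty = 426270.60 × 7.5% = 31970.30
Buyer bears (A): 638.99 + 681.21 + 456.27 + 1353.77 + 310.66 + 1558.23 = 4999.13
Landed cost (A) = invoice 424494.13 + 4999.13 + duty 31970.30 = 461463.56
Supplier B (EXW):
CIF value = EXW price + inland to port + export clearance + origin terminal + freight + insurance = 447146.74 + 120.52 + 296.66 + 638.99 + 681.21 + 456.27 = 449340.39
Import duty = 449340.39 × 7.5% = 33700.53
Buyer bears (B): 120.52 + 296.66 + 638.99 + 681.21 + 456.27 + 1353.77 + 310.66 + 1558.23 = 5416.31
Landed cost (B) = invoice 447146.74 + 5416.31 + duty 33700.53 = 486263.58
Difference = |461463.56 − 486263.58| = 24800.02

Supplier A is cheaper by GBP 24800.02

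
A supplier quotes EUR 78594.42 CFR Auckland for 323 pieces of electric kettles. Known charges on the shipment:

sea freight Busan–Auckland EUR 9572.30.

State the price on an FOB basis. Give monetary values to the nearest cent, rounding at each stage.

From CFR to FOB, the seller no longer bears: freight.
FOB price = 78594.42 − 9572.30 = 69022.12

FOB price: EUR 69022.12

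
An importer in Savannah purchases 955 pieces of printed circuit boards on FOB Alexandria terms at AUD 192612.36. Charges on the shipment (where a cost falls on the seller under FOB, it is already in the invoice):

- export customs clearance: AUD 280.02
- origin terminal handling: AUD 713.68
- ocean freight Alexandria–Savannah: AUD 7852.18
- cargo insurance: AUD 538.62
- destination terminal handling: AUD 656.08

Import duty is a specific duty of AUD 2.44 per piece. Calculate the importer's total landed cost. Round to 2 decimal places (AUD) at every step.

FOB: the seller bears costs until goods are on board at the origin port; the buyer bears freight, insurance and all costs thereafter.
Already in the invoice (seller's account under FOB): export clearance, origin terminal — exclude.
CIF value = FOB price + freight + insurance = 192612.36 + 7852.18 + 538.62 = 201003.16
Import duty = 955 × 2.44 = 2330.20
Buyer bears: freight 7852.18 + insurance 538.62 + destination terminal 656.08 + duty 2330.20 = 11377.08
Landed cost = invoice 192612.36 + 11377.08 = 203989.44

Total landed cost: AUD 203989.44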